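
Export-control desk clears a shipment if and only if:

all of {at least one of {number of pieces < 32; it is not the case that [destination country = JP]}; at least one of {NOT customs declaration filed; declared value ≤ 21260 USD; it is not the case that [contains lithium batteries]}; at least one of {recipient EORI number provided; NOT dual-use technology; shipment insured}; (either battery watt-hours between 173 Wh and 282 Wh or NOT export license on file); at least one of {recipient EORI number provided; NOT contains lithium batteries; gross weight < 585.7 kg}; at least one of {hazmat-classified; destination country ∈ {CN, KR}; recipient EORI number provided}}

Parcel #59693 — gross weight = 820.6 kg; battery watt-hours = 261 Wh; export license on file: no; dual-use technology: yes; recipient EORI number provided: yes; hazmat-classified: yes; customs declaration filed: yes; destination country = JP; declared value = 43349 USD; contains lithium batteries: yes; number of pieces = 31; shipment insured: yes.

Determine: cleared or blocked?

Atomic conditions:
  number of pieces < 32: 31 < 32 is true
  destination country = JP: JP == JP is true
  NOT customs declaration filed: yes → false
  declared value ≤ 21260 USD: 43349 ≤ 21260 is false
  contains lithium batteries: yes → true
  recipient EORI number provided: yes → true
  NOT dual-use technology: yes → false
  shipment insured: yes → true
  battery watt-hours between 173 Wh and 282 Wh: 261 in [173, 282] is true
  NOT export license on file: no → true
  NOT contains lithium batteries: yes → false
  gross weight < 585.7 kg: 820.6 < 585.7 is false
  hazmat-classified: yes → true
  destination country ∈ {CN, KR}: JP is not in the set → false
Combine:
[1.2] NOT true = false
[1] true OR false = true
[2.3] NOT true = false
[2] false OR false OR false = false
[3] true OR false OR true = true
[4] true OR true = true
[5] true OR false OR false = true
[6] true OR false OR true = true
[root] true AND false AND true AND true AND true AND true = false
Overall: false → blocked

Blocked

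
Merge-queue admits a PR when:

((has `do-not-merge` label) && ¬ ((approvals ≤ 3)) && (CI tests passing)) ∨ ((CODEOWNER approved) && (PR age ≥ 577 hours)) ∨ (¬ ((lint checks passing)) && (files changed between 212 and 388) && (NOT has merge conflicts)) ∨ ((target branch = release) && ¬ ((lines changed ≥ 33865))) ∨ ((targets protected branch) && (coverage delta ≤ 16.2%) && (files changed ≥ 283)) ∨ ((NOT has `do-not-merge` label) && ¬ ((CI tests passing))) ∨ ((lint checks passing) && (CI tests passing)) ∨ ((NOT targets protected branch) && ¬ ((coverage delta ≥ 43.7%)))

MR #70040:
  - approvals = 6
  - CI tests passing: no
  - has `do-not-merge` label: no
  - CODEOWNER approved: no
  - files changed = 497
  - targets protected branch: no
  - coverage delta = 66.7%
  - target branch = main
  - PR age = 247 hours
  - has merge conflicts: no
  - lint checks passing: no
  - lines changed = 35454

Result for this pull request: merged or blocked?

Merged

Atomic conditions:
  has `do-not-merge` label: no → false
  approvals ≤ 3: 6 ≤ 3 is false
  CI tests passing: no → false
  CODEOWNER approved: no → false
  PR age ≥ 577 hours: 247 ≥ 577 is false
  lint checks passing: no → false
  files changed between 212 and 388: 497 in [212, 388] is false
  NOT has merge conflicts: no → true
  target branch = release: main == release is false
  lines changed ≥ 33865: 35454 ≥ 33865 is true
  targets protected branch: no → false
  coverage delta ≤ 16.2%: 66.7 ≤ 16.2 is false
  files changed ≥ 283: 497 ≥ 283 is true
  NOT has `do-not-merge` label: no → true
  NOT targets protected branch: no → true
  coverage delta ≥ 43.7%: 66.7 ≥ 43.7 is true
Combine:
[1.2] NOT false = true
[1] false AND true AND false = false
[2] false AND false = false
[3.1] NOT false = true
[3] true AND false AND true = false
[4.2] NOT true = false
[4] false AND false = false
[5] false AND false AND true = false
[6.2] NOT false = true
[6] true AND true = true
[7] false AND false = false
[8.2] NOT true = false
[8] true AND false = false
[root] false OR false OR false OR false OR false OR true OR false OR false = true
Overall: true → merged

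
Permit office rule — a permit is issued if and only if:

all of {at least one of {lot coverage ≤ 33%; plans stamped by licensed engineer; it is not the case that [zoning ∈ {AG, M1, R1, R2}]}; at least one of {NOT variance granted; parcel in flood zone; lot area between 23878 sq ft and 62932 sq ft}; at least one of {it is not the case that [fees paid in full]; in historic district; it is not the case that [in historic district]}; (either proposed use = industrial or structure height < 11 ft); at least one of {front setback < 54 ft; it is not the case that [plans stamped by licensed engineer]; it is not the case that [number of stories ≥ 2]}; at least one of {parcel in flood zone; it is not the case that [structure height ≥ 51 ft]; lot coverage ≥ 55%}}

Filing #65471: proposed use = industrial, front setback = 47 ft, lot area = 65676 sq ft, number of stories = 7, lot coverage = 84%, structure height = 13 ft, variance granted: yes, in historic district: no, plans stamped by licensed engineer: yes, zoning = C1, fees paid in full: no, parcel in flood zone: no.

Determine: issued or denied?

Denied

Atomic conditions:
  lot coverage ≤ 33%: 84 ≤ 33 is false
  plans stamped by licensed engineer: yes → true
  zoning ∈ {AG, M1, R1, R2}: C1 is not in the set → false
  NOT variance granted: yes → false
  parcel in flood zone: no → false
  lot area between 23878 sq ft and 62932 sq ft: 65676 in [23878, 62932] is false
  fees paid in full: no → false
  in historic district: no → false
  proposed use = industrial: industrial == industrial is true
  structure height < 11 ft: 13 < 11 is false
  front setback < 54 ft: 47 < 54 is true
  number of stories ≥ 2: 7 ≥ 2 is true
  structure height ≥ 51 ft: 13 ≥ 51 is false
  lot coverage ≥ 55%: 84 ≥ 55 is true
Combine:
[1.3] NOT false = true
[1] false OR true OR true = true
[2] false OR false OR false = false
[3.1] NOT false = true
[3.3] NOT false = true
[3] true OR false OR true = true
[4] true OR false = true
[5.2] NOT true = false
[5.3] NOT true = false
[5] true OR false OR false = true
[6.2] NOT false = true
[6] false OR true OR true = true
[root] true AND false AND true AND true AND true AND true = false
Overall: false → denied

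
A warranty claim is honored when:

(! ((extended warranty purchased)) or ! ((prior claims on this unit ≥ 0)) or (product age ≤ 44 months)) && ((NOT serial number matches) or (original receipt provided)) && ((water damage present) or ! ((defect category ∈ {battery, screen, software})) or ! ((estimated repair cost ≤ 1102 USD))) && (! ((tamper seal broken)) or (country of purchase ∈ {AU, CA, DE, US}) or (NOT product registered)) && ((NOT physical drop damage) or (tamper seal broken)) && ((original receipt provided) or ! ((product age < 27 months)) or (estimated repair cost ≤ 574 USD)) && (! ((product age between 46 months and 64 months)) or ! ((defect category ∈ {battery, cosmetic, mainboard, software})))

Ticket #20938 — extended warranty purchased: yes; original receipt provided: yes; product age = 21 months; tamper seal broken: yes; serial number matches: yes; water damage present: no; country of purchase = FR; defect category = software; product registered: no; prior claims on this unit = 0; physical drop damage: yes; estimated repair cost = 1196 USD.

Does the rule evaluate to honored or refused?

Honored

Atomic conditions:
  extended warranty purchased: yes → true
  prior claims on this unit ≥ 0: 0 ≥ 0 is true
  product age ≤ 44 months: 21 ≤ 44 is true
  NOT serial number matches: yes → false
  original receipt provided: yes → true
  water damage present: no → false
  defect category ∈ {battery, screen, software}: software is in the set → true
  estimated repair cost ≤ 1102 USD: 1196 ≤ 1102 is false
  tamper seal broken: yes → true
  country of purchase ∈ {AU, CA, DE, US}: FR is not in the set → false
  NOT product registered: no → true
  NOT physical drop damage: yes → false
  product age < 27 months: 21 < 27 is true
  estimated repair cost ≤ 574 USD: 1196 ≤ 574 is false
  product age between 46 months and 64 months: 21 in [46, 64] is false
  defect category ∈ {battery, cosmetic, mainboard, software}: software is in the set → true
Combine:
[1.1] NOT true = false
[1.2] NOT true = false
[1] false OR false OR true = true
[2] false OR true = true
[3.2] NOT true = false
[3.3] NOT false = true
[3] false OR false OR true = true
[4.1] NOT true = false
[4] false OR false OR true = true
[5] false OR true = true
[6.2] NOT true = false
[6] true OR false OR false = true
[7.1] NOT false = true
[7.2] NOT true = false
[7] true OR false = true
[root] true AND true AND true AND true AND true AND true AND true = true
Overall: true → honored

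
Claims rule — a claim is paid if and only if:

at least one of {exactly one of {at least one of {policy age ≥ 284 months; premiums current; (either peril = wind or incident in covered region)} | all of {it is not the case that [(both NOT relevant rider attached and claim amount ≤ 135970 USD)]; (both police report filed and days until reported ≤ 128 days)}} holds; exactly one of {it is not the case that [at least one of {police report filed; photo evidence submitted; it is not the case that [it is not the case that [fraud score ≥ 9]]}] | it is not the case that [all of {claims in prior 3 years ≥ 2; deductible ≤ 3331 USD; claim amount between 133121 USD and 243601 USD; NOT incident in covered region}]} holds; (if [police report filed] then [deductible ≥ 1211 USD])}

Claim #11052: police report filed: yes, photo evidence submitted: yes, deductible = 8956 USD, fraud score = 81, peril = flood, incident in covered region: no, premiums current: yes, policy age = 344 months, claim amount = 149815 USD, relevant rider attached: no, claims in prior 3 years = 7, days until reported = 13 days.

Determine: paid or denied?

Paid

Atomic conditions:
  policy age ≥ 284 months: 344 ≥ 284 is true
  premiums current: yes → true
  peril = wind: flood == wind is false
  incident in covered region: no → false
  NOT relevant rider attached: no → true
  claim amount ≤ 135970 USD: 149815 ≤ 135970 is false
  police report filed: yes → true
  days until reported ≤ 128 days: 13 ≤ 128 is true
  photo evidence submitted: yes → true
  fraud score ≥ 9: 81 ≥ 9 is true
  claims in prior 3 years ≥ 2: 7 ≥ 2 is true
  deductible ≤ 3331 USD: 8956 ≤ 3331 is false
  claim amount between 133121 USD and 243601 USD: 149815 in [133121, 243601] is true
  NOT incident in covered region: no → true
  deductible ≥ 1211 USD: 8956 ≥ 1211 is true
Combine:
[1.1.3] false OR false = false
[1.1] true OR true OR false = true
[1.2.1.1] true AND false = false
[1.2.1] NOT false = true
[1.2.2] true AND true = true
[1.2] true AND true = true
[1] exactly-one(true, true) = false
[2.1.1.3.1] NOT true = false
[2.1.1.3] NOT false = true
[2.1.1] true OR true OR true = true
[2.1] NOT true = false
[2.2.1] true AND false AND true AND true = false
[2.2] NOT false = true
[2] exactly-one(false, true) = true
[3] true → true = true
[root] false OR true OR true = true
Overall: true → paid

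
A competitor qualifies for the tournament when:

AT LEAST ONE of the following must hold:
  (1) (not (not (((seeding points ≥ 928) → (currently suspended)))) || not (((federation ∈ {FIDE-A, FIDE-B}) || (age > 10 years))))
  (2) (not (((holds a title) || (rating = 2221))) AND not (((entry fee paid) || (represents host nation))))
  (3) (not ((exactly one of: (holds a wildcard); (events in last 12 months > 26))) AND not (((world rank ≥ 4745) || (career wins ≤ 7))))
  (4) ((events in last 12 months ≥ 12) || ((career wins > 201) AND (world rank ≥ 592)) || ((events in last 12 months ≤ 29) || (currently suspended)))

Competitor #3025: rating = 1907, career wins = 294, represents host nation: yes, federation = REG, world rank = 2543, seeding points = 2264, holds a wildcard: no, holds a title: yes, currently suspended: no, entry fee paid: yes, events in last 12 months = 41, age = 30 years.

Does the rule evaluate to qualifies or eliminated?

Qualifies

Atomic conditions:
  seeding points ≥ 928: 2264 ≥ 928 is true
  currently suspended: no → false
  federation ∈ {FIDE-A, FIDE-B}: REG is not in the set → false
  age > 10 years: 30 > 10 is true
  holds a title: yes → true
  rating = 2221: 1907 == 2221 is false
  entry fee paid: yes → true
  represents host nation: yes → true
  holds a wildcard: no → false
  events in last 12 months > 26: 41 > 26 is true
  world rank ≥ 4745: 2543 ≥ 4745 is false
  career wins ≤ 7: 294 ≤ 7 is false
  events in last 12 months ≥ 12: 41 ≥ 12 is true
  career wins > 201: 294 > 201 is true
  world rank ≥ 592: 2543 ≥ 592 is true
  events in last 12 months ≤ 29: 41 ≤ 29 is false
Combine:
[1.1.1.1] true → false = false
[1.1.1] NOT false = true
[1.1] NOT true = false
[1.2.1] false OR true = true
[1.2] NOT true = false
[1] false OR false = false
[2.1.1] true OR false = true
[2.1] NOT true = false
[2.2.1] true OR true = true
[2.2] NOT true = false
[2] false AND false = false
[3.1.1] exactly-one(false, true) = true
[3.1] NOT true = false
[3.2.1] false OR false = false
[3.2] NOT false = true
[3] false AND true = false
[4.2] true AND true = true
[4.3] false OR false = false
[4] true OR true OR false = true
[root] false OR false OR false OR true = true
Overall: true → qualifies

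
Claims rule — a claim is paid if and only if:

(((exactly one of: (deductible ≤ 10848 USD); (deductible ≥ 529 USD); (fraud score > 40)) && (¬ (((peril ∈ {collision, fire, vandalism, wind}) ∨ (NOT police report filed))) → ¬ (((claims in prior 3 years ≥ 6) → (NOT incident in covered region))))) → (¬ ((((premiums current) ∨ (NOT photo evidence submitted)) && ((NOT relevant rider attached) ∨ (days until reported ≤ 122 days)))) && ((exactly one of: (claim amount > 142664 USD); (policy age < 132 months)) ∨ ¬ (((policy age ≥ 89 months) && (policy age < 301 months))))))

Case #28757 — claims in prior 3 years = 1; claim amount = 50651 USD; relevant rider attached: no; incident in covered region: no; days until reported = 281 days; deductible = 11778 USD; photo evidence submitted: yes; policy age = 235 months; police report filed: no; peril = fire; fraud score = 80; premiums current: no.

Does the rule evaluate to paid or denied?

Paid

Atomic conditions:
  deductible ≤ 10848 USD: 11778 ≤ 10848 is false
  deductible ≥ 529 USD: 11778 ≥ 529 is true
  fraud score > 40: 80 > 40 is true
  peril ∈ {collision, fire, vandalism, wind}: fire is in the set → true
  NOT police report filed: no → true
  claims in prior 3 years ≥ 6: 1 ≥ 6 is false
  NOT incident in covered region: no → true
  premiums current: no → false
  NOT photo evidence submitted: yes → false
  NOT relevant rider attached: no → true
  days until reported ≤ 122 days: 281 ≤ 122 is false
  claim amount > 142664 USD: 50651 > 142664 is false
  policy age < 132 months: 235 < 132 is false
  policy age ≥ 89 months: 235 ≥ 89 is true
  policy age < 301 months: 235 < 301 is true
Combine:
[1.1] exactly-one(false, true, true) = false
[1.2.1.1] true OR true = true
[1.2.1] NOT true = false
[1.2.2.1] false → true (antecedent false ⇒ implication holds) = true
[1.2.2] NOT true = false
[1.2] false → false (antecedent false ⇒ implication holds) = true
[1] false AND true = false
[2.1.1.1] false OR false = false
[2.1.1.2] true OR false = true
[2.1.1] false AND true = false
[2.1] NOT false = true
[2.2.1] exactly-one(false, false) = false
[2.2.2.1] true AND true = true
[2.2.2] NOT true = false
[2.2] false OR false = false
[2] true AND false = false
[root] false → false (antecedent false ⇒ implication holds) = true
Overall: true → paid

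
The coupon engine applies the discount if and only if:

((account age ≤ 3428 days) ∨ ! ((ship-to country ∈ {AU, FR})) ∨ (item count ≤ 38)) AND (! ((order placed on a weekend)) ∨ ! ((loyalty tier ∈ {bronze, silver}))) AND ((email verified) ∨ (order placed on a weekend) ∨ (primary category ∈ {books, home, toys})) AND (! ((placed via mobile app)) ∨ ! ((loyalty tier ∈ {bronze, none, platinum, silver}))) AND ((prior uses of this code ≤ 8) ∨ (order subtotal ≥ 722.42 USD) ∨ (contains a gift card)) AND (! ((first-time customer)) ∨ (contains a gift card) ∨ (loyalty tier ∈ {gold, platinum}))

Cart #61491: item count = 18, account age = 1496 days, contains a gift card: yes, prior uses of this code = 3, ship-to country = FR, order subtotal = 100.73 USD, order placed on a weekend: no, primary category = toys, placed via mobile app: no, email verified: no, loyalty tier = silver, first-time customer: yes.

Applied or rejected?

Applied

Atomic conditions:
  account age ≤ 3428 days: 1496 ≤ 3428 is true
  ship-to country ∈ {AU, FR}: FR is in the set → true
  item count ≤ 38: 18 ≤ 38 is true
  order placed on a weekend: no → false
  loyalty tier ∈ {bronze, silver}: silver is in the set → true
  email verified: no → false
  primary category ∈ {books, home, toys}: toys is in the set → true
  placed via mobile app: no → false
  loyalty tier ∈ {bronze, none, platinum, silver}: silver is in the set → true
  prior uses of this code ≤ 8: 3 ≤ 8 is true
  order subtotal ≥ 722.42 USD: 100.73 ≥ 722.42 is false
  contains a gift card: yes → true
  first-time customer: yes → true
  loyalty tier ∈ {gold, platinum}: silver is not in the set → false
Combine:
[1.2] NOT true = false
[1] true OR false OR true = true
[2.1] NOT false = true
[2.2] NOT true = false
[2] true OR false = true
[3] false OR false OR true = true
[4.1] NOT false = true
[4.2] NOT true = false
[4] true OR false = true
[5] true OR false OR true = true
[6.1] NOT true = false
[6] false OR true OR false = true
[root] true AND true AND true AND true AND true AND true = true
Overall: true → applied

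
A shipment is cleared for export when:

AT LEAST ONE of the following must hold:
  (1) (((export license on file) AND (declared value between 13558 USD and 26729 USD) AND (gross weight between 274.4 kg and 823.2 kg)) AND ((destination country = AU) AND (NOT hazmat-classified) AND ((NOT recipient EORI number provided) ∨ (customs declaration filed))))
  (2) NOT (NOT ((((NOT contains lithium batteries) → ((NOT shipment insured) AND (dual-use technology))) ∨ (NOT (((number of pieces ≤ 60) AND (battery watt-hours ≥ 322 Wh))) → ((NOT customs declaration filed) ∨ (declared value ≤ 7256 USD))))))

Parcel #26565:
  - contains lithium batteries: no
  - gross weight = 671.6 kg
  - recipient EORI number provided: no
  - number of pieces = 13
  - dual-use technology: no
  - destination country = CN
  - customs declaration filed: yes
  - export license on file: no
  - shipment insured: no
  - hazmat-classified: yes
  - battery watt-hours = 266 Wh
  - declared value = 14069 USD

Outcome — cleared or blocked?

Atomic conditions:
  export license on file: no → false
  declared value between 13558 USD and 26729 USD: 14069 in [13558, 26729] is true
  gross weight between 274.4 kg and 823.2 kg: 671.6 in [274.4, 823.2] is true
  destination country = AU: CN == AU is false
  NOT hazmat-classified: yes → false
  NOT recipient EORI number provided: no → true
  customs declaration filed: yes → true
  NOT contains lithium batteries: no → true
  NOT shipment insured: no → true
  dual-use technology: no → false
  number of pieces ≤ 60: 13 ≤ 60 is true
  battery watt-hours ≥ 322 Wh: 266 ≥ 322 is false
  NOT customs declaration filed: yes → false
  declared value ≤ 7256 USD: 14069 ≤ 7256 is false
Combine:
[1.1] false AND true AND true = false
[1.2.3] true OR true = true
[1.2] false AND false AND true = false
[1] false AND false = false
[2.1.1.1.2] true AND false = false
[2.1.1.1] true → false = false
[2.1.1.2.1.1] true AND false = false
[2.1.1.2.1] NOT false = true
[2.1.1.2.2] false OR false = false
[2.1.1.2] true → false = false
[2.1.1] false OR false = false
[2.1] NOT false = true
[2] NOT true = false
[root] false OR false = false
Overall: false → blocked

Blocked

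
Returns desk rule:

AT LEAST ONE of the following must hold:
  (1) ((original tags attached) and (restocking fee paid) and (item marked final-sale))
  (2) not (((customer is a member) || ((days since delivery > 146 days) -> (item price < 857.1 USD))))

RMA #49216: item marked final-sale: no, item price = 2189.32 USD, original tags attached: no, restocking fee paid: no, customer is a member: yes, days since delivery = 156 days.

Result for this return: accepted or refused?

Refused

Atomic conditions:
  original tags attached: no → false
  restocking fee paid: no → false
  item marked final-sale: no → false
  customer is a member: yes → true
  days since delivery > 146 days: 156 > 146 is true
  item price < 857.1 USD: 2189.32 < 857.1 is false
Combine:
[1] false AND false AND false = false
[2.1.2] true → false = false
[2.1] true OR false = true
[2] NOT true = false
[root] false OR false = false
Overall: false → refused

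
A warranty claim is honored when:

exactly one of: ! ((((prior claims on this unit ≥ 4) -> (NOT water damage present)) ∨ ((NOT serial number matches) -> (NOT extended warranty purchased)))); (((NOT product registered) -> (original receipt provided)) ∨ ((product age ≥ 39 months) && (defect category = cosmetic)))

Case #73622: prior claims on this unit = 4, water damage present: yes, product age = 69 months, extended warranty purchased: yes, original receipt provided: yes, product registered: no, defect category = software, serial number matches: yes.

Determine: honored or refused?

Honored

Atomic conditions:
  prior claims on this unit ≥ 4: 4 ≥ 4 is true
  NOT water damage present: yes → false
  NOT serial number matches: yes → false
  NOT extended warranty purchased: yes → false
  NOT product registered: no → true
  original receipt provided: yes → true
  product age ≥ 39 months: 69 ≥ 39 is true
  defect category = cosmetic: software == cosmetic is false
Combine:
[1.1.1] true → false = false
[1.1.2] false → false (antecedent false ⇒ implication holds) = true
[1.1] false OR true = true
[1] NOT true = false
[2.1] true → true = true
[2.2] true AND false = false
[2] true OR false = true
[root] exactly-one(false, true) = true
Overall: true → honored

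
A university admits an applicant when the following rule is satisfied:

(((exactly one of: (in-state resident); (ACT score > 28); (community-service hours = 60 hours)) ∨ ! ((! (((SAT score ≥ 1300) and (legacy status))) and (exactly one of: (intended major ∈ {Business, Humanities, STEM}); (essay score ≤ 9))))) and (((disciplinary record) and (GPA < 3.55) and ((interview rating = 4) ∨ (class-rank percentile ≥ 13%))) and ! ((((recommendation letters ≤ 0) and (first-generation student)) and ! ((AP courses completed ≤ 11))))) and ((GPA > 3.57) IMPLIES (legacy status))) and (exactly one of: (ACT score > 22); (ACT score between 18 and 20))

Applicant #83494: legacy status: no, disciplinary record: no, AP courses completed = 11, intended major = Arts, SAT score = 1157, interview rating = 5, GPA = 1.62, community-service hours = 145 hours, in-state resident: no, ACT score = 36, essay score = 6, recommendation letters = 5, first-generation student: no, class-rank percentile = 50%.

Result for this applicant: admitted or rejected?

Atomic conditions:
  in-state resident: no → false
  ACT score > 28: 36 > 28 is true
  community-service hours = 60 hours: 145 == 60 is false
  SAT score ≥ 1300: 1157 ≥ 1300 is false
  legacy status: no → false
  intended major ∈ {Business, Humanities, STEM}: Arts is not in the set → false
  essay score ≤ 9: 6 ≤ 9 is true
  disciplinary record: no → false
  GPA < 3.55: 1.62 < 3.55 is true
  interview rating = 4: 5 == 4 is false
  class-rank percentile ≥ 13%: 50 ≥ 13 is true
  recommendation letters ≤ 0: 5 ≤ 0 is false
  first-generation student: no → false
  AP courses completed ≤ 11: 11 ≤ 11 is true
  GPA > 3.57: 1.62 > 3.57 is false
  ACT score > 22: 36 > 22 is true
  ACT score between 18 and 20: 36 in [18, 20] is false
Combine:
[1.1.1] exactly-one(false, true, false) = true
[1.1.2.1.1.1] false AND false = false
[1.1.2.1.1] NOT false = true
[1.1.2.1.2] exactly-one(false, true) = true
[1.1.2.1] true AND true = true
[1.1.2] NOT true = false
[1.1] true OR false = true
[1.2.1.3] false OR true = true
[1.2.1] false AND true AND true = false
[1.2.2.1.1] false AND false = false
[1.2.2.1.2] NOT true = false
[1.2.2.1] false AND false = false
[1.2.2] NOT false = true
[1.2] false AND true = false
[1.3] false → false (antecedent false ⇒ implication holds) = true
[1] true AND false AND true = false
[2] exactly-one(true, false) = true
[root] false AND true = false
Overall: false → rejected

Rejected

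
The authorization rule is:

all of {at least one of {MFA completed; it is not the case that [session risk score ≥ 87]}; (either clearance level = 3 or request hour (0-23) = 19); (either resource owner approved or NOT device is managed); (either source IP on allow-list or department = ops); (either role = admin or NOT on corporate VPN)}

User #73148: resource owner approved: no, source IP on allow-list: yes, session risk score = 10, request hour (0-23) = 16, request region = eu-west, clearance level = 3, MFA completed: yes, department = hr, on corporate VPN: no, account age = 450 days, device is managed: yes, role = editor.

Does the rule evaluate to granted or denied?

Denied

Atomic conditions:
  MFA completed: yes → true
  session risk score ≥ 87: 10 ≥ 87 is false
  clearance level = 3: 3 == 3 is true
  request hour (0-23) = 19: 16 == 19 is false
  resource owner approved: no → false
  NOT device is managed: yes → false
  source IP on allow-list: yes → true
  department = ops: hr == ops is false
  role = admin: editor == admin is false
  NOT on corporate VPN: no → true
Combine:
[1.2] NOT false = true
[1] true OR true = true
[2] true OR false = true
[3] false OR false = false
[4] true OR false = true
[5] false OR true = true
[root] true AND true AND false AND true AND true = false
Overall: false → denied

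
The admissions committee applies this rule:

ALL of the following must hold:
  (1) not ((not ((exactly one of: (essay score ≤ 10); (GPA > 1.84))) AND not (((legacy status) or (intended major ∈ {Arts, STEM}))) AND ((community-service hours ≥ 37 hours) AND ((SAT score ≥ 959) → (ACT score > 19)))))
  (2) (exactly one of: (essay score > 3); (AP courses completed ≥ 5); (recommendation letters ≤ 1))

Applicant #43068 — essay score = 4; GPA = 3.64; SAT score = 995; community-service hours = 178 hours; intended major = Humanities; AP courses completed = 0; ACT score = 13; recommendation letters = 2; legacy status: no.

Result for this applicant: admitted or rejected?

Atomic conditions:
  essay score ≤ 10: 4 ≤ 10 is true
  GPA > 1.84: 3.64 > 1.84 is true
  legacy status: no → false
  intended major ∈ {Arts, STEM}: Humanities is not in the set → false
  community-service hours ≥ 37 hours: 178 ≥ 37 is true
  SAT score ≥ 959: 995 ≥ 959 is true
  ACT score > 19: 13 > 19 is false
  essay score > 3: 4 > 3 is true
  AP courses completed ≥ 5: 0 ≥ 5 is false
  recommendation letters ≤ 1: 2 ≤ 1 is false
Combine:
[1.1.1.1] exactly-one(true, true) = false
[1.1.1] NOT false = true
[1.1.2.1] false OR false = false
[1.1.2] NOT false = true
[1.1.3.2] true → false = false
[1.1.3] true AND false = false
[1.1] true AND true AND false = false
[1] NOT false = true
[2] exactly-one(true, false, false) = true
[root] true AND true = true
Overall: true → admitted

Admitted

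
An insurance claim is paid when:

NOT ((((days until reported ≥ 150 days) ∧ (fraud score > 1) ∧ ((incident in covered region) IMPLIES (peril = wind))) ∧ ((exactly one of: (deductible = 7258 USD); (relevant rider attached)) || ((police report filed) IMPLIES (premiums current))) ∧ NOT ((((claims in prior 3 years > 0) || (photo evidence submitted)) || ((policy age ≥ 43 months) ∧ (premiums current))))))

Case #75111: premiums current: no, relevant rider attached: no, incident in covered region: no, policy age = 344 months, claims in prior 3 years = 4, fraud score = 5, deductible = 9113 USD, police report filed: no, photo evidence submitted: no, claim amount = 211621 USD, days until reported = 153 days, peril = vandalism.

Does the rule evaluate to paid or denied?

Paid

Atomic conditions:
  days until reported ≥ 150 days: 153 ≥ 150 is true
  fraud score > 1: 5 > 1 is true
  incident in covered region: no → false
  peril = wind: vandalism == wind is false
  deductible = 7258 USD: 9113 == 7258 is false
  relevant rider attached: no → false
  police report filed: no → false
  premiums current: no → false
  claims in prior 3 years > 0: 4 > 0 is true
  photo evidence submitted: no → false
  policy age ≥ 43 months: 344 ≥ 43 is true
Combine:
[1.1.3] false → false (antecedent false ⇒ implication holds) = true
[1.1] true AND true AND true = true
[1.2.1] exactly-one(false, false) = false
[1.2.2] false → false (antecedent false ⇒ implication holds) = true
[1.2] false OR true = true
[1.3.1.1] true OR false = true
[1.3.1.2] true AND false = false
[1.3.1] true OR false = true
[1.3] NOT true = false
[1] true AND true AND false = false
[root] NOT false = true
Overall: true → paid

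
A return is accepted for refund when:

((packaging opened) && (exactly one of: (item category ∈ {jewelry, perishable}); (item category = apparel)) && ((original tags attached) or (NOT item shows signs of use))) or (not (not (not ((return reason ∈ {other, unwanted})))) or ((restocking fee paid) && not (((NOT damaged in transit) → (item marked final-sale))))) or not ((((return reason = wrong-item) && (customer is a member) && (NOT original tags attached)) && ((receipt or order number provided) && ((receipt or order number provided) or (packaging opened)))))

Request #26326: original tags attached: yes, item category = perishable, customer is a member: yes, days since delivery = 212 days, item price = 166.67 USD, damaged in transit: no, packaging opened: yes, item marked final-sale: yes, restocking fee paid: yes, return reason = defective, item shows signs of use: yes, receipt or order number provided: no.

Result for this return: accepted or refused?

Atomic conditions:
  packaging opened: yes → true
  item category ∈ {jewelry, perishable}: perishable is in the set → true
  item category = apparel: perishable == apparel is false
  original tags attached: yes → true
  NOT item shows signs of use: yes → false
  return reason ∈ {other, unwanted}: defective is not in the set → false
  restocking fee paid: yes → true
  NOT damaged in transit: no → true
  item marked final-sale: yes → true
  return reason = wrong-item: defective == wrong-item is false
  customer is a member: yes → true
  NOT original tags attached: yes → false
  receipt or order number provided: no → false
Combine:
[1.2] exactly-one(true, false) = true
[1.3] true OR false = true
[1] true AND true AND true = true
[2.1.1.1] NOT false = true
[2.1.1] NOT true = false
[2.1] NOT false = true
[2.2.2.1] true → true = true
[2.2.2] NOT true = false
[2.2] true AND false = false
[2] true OR false = true
[3.1.1] false AND true AND false = false
[3.1.2.2] false OR true = true
[3.1.2] false AND true = false
[3.1] false AND false = false
[3] NOT false = true
[root] true OR true OR true = true
Overall: true → accepted

Accepted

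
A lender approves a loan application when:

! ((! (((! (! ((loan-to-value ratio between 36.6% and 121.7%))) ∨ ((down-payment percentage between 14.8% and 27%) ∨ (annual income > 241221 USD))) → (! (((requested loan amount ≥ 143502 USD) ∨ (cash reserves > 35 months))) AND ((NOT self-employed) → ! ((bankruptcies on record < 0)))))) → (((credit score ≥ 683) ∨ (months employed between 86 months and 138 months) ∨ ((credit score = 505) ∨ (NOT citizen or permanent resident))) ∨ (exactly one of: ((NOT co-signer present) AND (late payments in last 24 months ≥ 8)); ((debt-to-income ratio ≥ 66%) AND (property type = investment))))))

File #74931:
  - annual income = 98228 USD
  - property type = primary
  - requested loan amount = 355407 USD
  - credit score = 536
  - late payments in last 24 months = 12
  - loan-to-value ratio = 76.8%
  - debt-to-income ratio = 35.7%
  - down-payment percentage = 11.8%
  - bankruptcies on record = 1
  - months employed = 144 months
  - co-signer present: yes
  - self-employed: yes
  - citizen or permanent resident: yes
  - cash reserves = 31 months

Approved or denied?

Atomic conditions:
  loan-to-value ratio between 36.6% and 121.7%: 76.8 in [36.6, 121.7] is true
  down-payment percentage between 14.8% and 27%: 11.8 in [14.8, 27] is false
  annual income > 241221 USD: 98228 > 241221 is false
  requested loan amount ≥ 143502 USD: 355407 ≥ 143502 is true
  cash reserves > 35 months: 31 > 35 is false
  NOT self-employed: yes → false
  bankruptcies on record < 0: 1 < 0 is false
  credit score ≥ 683: 536 ≥ 683 is false
  months employed between 86 months and 138 months: 144 in [86, 138] is false
  credit score = 505: 536 == 505 is false
  NOT citizen or permanent resident: yes → false
  NOT co-signer present: yes → false
  late payments in last 24 months ≥ 8: 12 ≥ 8 is true
  debt-to-income ratio ≥ 66%: 35.7 ≥ 66 is false
  property type = investment: primary == investment is false
Combine:
[1.1.1.1.1.1] NOT true = false
[1.1.1.1.1] NOT false = true
[1.1.1.1.2] false OR false = false
[1.1.1.1] true OR false = true
[1.1.1.2.1.1] true OR false = true
[1.1.1.2.1] NOT true = false
[1.1.1.2.2.2] NOT false = true
[1.1.1.2.2] false → true (antecedent false ⇒ implication holds) = true
[1.1.1.2] false AND true = false
[1.1.1] true → false = false
[1.1] NOT false = true
[1.2.1.3] false OR false = false
[1.2.1] false OR false OR false = false
[1.2.2.1] false AND true = false
[1.2.2.2] false AND false = false
[1.2.2] exactly-one(false, false) = false
[1.2] false OR false = false
[1] true → false = false
[root] NOT false = true
Overall: true → approved

Approved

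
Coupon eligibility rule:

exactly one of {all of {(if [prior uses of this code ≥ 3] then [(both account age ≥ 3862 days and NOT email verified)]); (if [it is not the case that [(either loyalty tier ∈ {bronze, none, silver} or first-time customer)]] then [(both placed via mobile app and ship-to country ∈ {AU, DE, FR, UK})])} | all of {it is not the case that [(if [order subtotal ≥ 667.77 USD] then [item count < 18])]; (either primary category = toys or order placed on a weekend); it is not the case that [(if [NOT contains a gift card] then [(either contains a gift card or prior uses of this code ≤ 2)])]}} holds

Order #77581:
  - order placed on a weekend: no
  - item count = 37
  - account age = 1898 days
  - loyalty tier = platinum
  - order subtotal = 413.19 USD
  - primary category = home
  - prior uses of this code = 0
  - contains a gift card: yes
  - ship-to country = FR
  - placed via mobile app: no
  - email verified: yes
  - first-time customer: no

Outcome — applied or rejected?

Rejected

Atomic conditions:
  prior uses of this code ≥ 3: 0 ≥ 3 is false
  account age ≥ 3862 days: 1898 ≥ 3862 is false
  NOT email verified: yes → false
  loyalty tier ∈ {bronze, none, silver}: platinum is not in the set → false
  first-time customer: no → false
  placed via mobile app: no → false
  ship-to country ∈ {AU, DE, FR, UK}: FR is in the set → true
  order subtotal ≥ 667.77 USD: 413.19 ≥ 667.77 is false
  item count < 18: 37 < 18 is false
  primary category = toys: home == toys is false
  order placed on a weekend: no → false
  NOT contains a gift card: yes → false
  contains a gift card: yes → true
  prior uses of this code ≤ 2: 0 ≤ 2 is true
Combine:
[1.1.2] false AND false = false
[1.1] false → false (antecedent false ⇒ implication holds) = true
[1.2.1.1] false OR false = false
[1.2.1] NOT false = true
[1.2.2] false AND true = false
[1.2] true → false = false
[1] true AND false = false
[2.1.1] false → false (antecedent false ⇒ implication holds) = true
[2.1] NOT true = false
[2.2] false OR false = false
[2.3.1.2] true OR true = true
[2.3.1] false → true (antecedent false ⇒ implication holds) = true
[2.3] NOT true = false
[2] false AND false AND false = false
[root] exactly-one(false, false) = false
Overall: false → rejected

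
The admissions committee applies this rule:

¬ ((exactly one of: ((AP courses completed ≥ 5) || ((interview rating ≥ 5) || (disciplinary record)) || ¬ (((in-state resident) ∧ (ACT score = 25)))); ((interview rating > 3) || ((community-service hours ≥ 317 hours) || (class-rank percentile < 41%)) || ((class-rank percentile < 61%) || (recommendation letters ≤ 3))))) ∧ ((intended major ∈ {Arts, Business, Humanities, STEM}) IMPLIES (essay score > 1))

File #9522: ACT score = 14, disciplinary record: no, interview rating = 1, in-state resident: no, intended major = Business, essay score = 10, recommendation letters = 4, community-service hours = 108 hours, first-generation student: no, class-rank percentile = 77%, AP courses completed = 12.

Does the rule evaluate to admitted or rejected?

Rejected

Atomic conditions:
  AP courses completed ≥ 5: 12 ≥ 5 is true
  interview rating ≥ 5: 1 ≥ 5 is false
  disciplinary record: no → false
  in-state resident: no → false
  ACT score = 25: 14 == 25 is false
  interview rating > 3: 1 > 3 is false
  community-service hours ≥ 317 hours: 108 ≥ 317 is false
  class-rank percentile < 41%: 77 < 41 is false
  class-rank percentile < 61%: 77 < 61 is false
  recommendation letters ≤ 3: 4 ≤ 3 is false
  intended major ∈ {Arts, Business, Humanities, STEM}: Business is in the set → true
  essay score > 1: 10 > 1 is true
Combine:
[1.1.1.2] false OR false = false
[1.1.1.3.1] false AND false = false
[1.1.1.3] NOT false = true
[1.1.1] true OR false OR true = true
[1.1.2.2] false OR false = false
[1.1.2.3] false OR false = false
[1.1.2] false OR false OR false = false
[1.1] exactly-one(true, false) = true
[1] NOT true = false
[2] true → true = true
[root] false AND true = false
Overall: false → rejected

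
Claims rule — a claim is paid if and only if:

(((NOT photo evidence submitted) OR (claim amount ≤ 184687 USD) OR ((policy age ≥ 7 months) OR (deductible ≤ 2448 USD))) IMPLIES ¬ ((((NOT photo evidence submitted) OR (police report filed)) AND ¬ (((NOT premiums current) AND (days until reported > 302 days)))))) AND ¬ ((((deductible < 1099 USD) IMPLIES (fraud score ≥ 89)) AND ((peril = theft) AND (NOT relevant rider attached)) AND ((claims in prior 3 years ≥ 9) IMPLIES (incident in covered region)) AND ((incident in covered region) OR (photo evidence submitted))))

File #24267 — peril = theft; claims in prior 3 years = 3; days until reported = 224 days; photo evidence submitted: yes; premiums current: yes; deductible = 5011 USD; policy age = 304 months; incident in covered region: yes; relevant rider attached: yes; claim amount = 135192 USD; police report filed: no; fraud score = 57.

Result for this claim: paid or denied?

Paid

Atomic conditions:
  NOT photo evidence submitted: yes → false
  claim amount ≤ 184687 USD: 135192 ≤ 184687 is true
  policy age ≥ 7 months: 304 ≥ 7 is true
  deductible ≤ 2448 USD: 5011 ≤ 2448 is false
  police report filed: no → false
  NOT premiums current: yes → false
  days until reported > 302 days: 224 > 302 is false
  deductible < 1099 USD: 5011 < 1099 is false
  fraud score ≥ 89: 57 ≥ 89 is false
  peril = theft: theft == theft is true
  NOT relevant rider attached: yes → false
  claims in prior 3 years ≥ 9: 3 ≥ 9 is false
  incident in covered region: yes → true
  photo evidence submitted: yes → true
Combine:
[1.1.3] true OR false = true
[1.1] false OR true OR true = true
[1.2.1.1] false OR false = false
[1.2.1.2.1] false AND false = false
[1.2.1.2] NOT false = true
[1.2.1] false AND true = false
[1.2] NOT false = true
[1] true → true = true
[2.1.1] false → false (antecedent false ⇒ implication holds) = true
[2.1.2] true AND false = false
[2.1.3] false → true (antecedent false ⇒ implication holds) = true
[2.1.4] true OR true = true
[2.1] true AND false AND true AND true = false
[2] NOT false = true
[root] true AND true = true
Overall: true → paid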